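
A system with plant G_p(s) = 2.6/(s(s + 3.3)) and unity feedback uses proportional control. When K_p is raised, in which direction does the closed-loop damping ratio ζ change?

ζ = 3.3/(2√(2.6K_p)); increasing K_p raises the denominator, so ζ falls.

decrease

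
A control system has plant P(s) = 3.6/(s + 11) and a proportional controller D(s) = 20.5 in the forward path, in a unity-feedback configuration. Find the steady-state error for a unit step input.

The loop is type 0. Static position error constant K_pos = D(0)·P(0) = 20.5·0.3273 = 6.709.
Steady-state error to a unit step: e_ss = 1/(1+K_pos) = 1/7.709 = 0.13.

0.13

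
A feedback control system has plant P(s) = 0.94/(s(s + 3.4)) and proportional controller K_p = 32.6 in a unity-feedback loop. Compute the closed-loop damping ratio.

With unity feedback the closed-loop characteristic equation is s² + 3.4s + 32.6·0.94 = s² + 3.4s + 30.64 = 0.
So ω_n² = 30.64 ⇒ ω_n = 5.536 rad/s, and ζ = 3.4/(2ω_n) = 0.307.

ζ = 0.307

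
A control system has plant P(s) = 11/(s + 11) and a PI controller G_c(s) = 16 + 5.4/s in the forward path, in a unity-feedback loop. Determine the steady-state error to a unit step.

The open loop G_c(s)P(s) has a pole at the origin (type 1), so the static position error constant is infinite and e_ss = 1/(1+∞) = 0.

0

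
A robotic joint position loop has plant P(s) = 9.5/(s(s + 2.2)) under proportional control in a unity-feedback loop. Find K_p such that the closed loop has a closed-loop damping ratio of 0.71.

Closed-loop characteristic equation: s² + 2.2s + K_p·9.5 = 0.
So ω_n = √(9.5K_p) and 2ζω_n = 2.2, giving ζ = 2.2/(2√(9.5K_p)).
Setting ζ = 0.71: √(9.5K_p) = 2.2/(2·0.71) = 1.549, so K_p = 2.4/9.5 = 0.253.

K_p = 0.253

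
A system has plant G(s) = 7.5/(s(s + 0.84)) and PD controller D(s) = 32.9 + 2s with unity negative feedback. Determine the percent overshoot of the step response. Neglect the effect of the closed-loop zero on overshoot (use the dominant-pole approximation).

16%

Forward path: (32.9 + 2s)·7.5/(s(s+0.84)). The closed-loop characteristic equation is s² + (0.84 + 7.5·2)s + 7.5·32.9 = 0.
That is s² + 15.84s + 246.8 = 0, so ω_n = 15.71 rad/s and ζ = 15.84/(2·15.71) = 0.5042.
%OS = 100·exp(−πζ/√(1−ζ²)) = 16%.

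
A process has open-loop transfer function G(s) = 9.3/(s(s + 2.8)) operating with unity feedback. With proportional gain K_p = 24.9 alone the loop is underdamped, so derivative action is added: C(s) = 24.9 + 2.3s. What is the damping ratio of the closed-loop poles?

Forward path: (24.9 + 2.3s)·9.3/(s(s+2.8)). The closed-loop characteristic equation is s² + (2.8 + 9.3·2.3)s + 9.3·24.9 = 0.
That is s² + 24.19s + 231.6 = 0, so ω_n = 15.22 rad/s and ζ = 24.19/(2·15.22) = 0.7948.

ζ = 0.795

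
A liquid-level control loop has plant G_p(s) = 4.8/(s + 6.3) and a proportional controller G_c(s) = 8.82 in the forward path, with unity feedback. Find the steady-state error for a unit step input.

0.13

The loop is type 0. Static position error constant K_pos = G_c(0)·G_p(0) = 8.82·0.7619 = 6.72.
Steady-state error to a unit step: e_ss = 1/(1+K_pos) = 1/7.72 = 0.13.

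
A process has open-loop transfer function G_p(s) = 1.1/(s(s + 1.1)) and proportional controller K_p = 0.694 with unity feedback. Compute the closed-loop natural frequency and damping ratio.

The closed-loop denominator is s(s+1.1) + 0.694·1.1 = s² + 1.1s + 0.7634.
Matching s² + 2ζω_n s + ω_n²: ω_n = √0.7634 = 0.8737 rad/s and 2ζω_n = 1.1, so ζ = 1.1/(2·0.8737) = 0.629.

ω_n = 0.874 rad/s, ζ = 0.629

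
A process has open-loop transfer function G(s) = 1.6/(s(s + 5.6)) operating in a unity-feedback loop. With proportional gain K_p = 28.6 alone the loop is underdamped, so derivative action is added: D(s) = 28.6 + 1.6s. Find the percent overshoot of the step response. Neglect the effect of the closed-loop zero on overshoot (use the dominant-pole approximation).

9.3%

Forward path: (28.6 + 1.6s)·1.6/(s(s+5.6)). The closed-loop characteristic equation is s² + (5.6 + 1.6·1.6)s + 1.6·28.6 = 0.
That is s² + 8.16s + 45.76 = 0, so ω_n = 6.765 rad/s and ζ = 8.16/(2·6.765) = 0.6031.
%OS = 100·exp(−πζ/√(1−ζ²)) = 9.3%.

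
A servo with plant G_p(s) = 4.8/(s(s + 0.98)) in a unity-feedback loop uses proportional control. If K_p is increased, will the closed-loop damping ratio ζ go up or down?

ζ = 0.98/(2√(4.8K_p)); increasing K_p raises the denominator, so ζ falls.

decrease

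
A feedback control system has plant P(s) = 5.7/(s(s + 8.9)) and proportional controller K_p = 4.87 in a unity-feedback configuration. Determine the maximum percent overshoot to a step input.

Closed-loop characteristic equation: s² + 8.9s + 27.76 = 0, so ω_n = 5.269 rad/s and ζ = 8.9/(2·5.269) = 0.8446.
%OS = 100·exp(−πζ/√(1−ζ²)) = 100·exp(−π·0.8446/√0.2866) = 0.704%.

0.704%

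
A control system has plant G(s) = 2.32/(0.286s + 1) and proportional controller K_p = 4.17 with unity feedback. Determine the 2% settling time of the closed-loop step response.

T_s ≈ 0.107 s

Closed loop: T(s) = K_p·G/(1+K_p·G) = 9.674/(0.286s + 1 + 9.674), with pole at s = −(1 + 9.674)/0.286 = −37.32.
τ = 1/37.32 = 0.02679 s, so 2% settling time ≈ 4τ = 0.107 s.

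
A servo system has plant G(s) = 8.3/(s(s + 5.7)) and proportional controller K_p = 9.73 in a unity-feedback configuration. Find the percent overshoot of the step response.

35%

The closed-loop denominator s² + 5.7s + 80.76 gives ω_n = √80.76 = 8.987 and ζ = 5.7/(2ω_n) = 0.3171.
%OS = 100·exp(−πζ/√(1−ζ²)) = 100·exp(−π·0.3171/√0.8994) = 35%.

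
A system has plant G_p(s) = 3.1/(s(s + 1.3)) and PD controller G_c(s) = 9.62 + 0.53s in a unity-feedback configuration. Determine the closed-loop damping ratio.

Forward path: (9.62 + 0.53s)·3.1/(s(s+1.3)). The closed-loop characteristic equation is s² + (1.3 + 3.1·0.53)s + 3.1·9.62 = 0.
That is s² + 2.943s + 29.82 = 0, so ω_n = 5.461 rad/s and ζ = 2.943/(2·5.461) = 0.2695.

ζ = 0.269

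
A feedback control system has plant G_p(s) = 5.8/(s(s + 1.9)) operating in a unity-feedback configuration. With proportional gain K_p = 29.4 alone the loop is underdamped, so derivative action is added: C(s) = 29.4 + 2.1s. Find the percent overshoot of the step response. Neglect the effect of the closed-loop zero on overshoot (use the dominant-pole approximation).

13.4%

Forward path: (29.4 + 2.1s)·5.8/(s(s+1.9)). The closed-loop characteristic equation is s² + (1.9 + 5.8·2.1)s + 5.8·29.4 = 0.
That is s² + 14.08s + 170.5 = 0, so ω_n = 13.06 rad/s and ζ = 14.08/(2·13.06) = 0.5391.
%OS = 100·exp(−πζ/√(1−ζ²)) = 13.4%.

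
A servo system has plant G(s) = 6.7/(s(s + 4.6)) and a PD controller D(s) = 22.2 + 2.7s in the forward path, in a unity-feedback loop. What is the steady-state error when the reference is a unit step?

The open loop D(s)G(s) has a pole at the origin (type 1), so the static position error constant is infinite and e_ss = 1/(1+∞) = 0.

0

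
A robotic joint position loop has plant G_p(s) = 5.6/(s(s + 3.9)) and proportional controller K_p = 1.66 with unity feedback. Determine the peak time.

T_p = 1.34 s

Closed-loop characteristic equation: s² + 3.9s + 9.296 = 0, so ω_n = 3.049 rad/s and ζ = 3.9/(2·3.049) = 0.6396.
Damped frequency ω_d = ω_n√(1−ζ²) = 2.344 rad/s, so peak time T_p = π/ω_d = 1.34 s.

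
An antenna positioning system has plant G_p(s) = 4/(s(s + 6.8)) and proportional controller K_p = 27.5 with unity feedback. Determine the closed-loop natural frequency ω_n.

ω_n = 10.5 rad/s

The closed-loop denominator is s(s+6.8) + 27.5·4 = s² + 6.8s + 110.
Matching s² + 2ζω_n s + ω_n²: ω_n = √110 = 10.49 rad/s and 2ζω_n = 6.8, so ζ = 6.8/(2·10.49) = 0.324.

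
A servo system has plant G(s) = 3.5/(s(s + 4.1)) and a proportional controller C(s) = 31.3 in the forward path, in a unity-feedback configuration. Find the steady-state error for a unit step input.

The open loop C(s)G(s) has a pole at the origin (type 1), so the static position error constant is infinite and e_ss = 1/(1+∞) = 0.

0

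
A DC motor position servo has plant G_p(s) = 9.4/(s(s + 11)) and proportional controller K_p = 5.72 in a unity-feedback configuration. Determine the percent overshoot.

Closed-loop characteristic equation: s² + 11s + 53.77 = 0, so ω_n = 7.333 rad/s and ζ = 11/(2·7.333) = 0.7501.
%OS = 100·exp(−πζ/√(1−ζ²)) = 100·exp(−π·0.7501/√0.4374) = 2.84%.

2.84%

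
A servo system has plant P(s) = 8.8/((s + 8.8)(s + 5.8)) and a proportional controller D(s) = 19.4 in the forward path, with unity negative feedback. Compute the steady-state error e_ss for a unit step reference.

0.23

The loop is type 0. Static position error constant K_pos = D(0)·P(0) = 19.4·0.1724 = 3.345.
Steady-state error to a unit step: e_ss = 1/(1+K_pos) = 1/4.345 = 0.23.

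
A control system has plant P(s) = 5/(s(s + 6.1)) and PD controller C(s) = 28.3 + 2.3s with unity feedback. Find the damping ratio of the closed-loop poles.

Forward path: (28.3 + 2.3s)·5/(s(s+6.1)). The closed-loop characteristic equation is s² + (6.1 + 5·2.3)s + 5·28.3 = 0.
That is s² + 17.6s + 141.5 = 0, so ω_n = 11.9 rad/s and ζ = 17.6/(2·11.9) = 0.7398.

ζ = 0.74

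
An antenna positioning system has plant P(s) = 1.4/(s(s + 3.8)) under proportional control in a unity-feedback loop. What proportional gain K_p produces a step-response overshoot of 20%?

K_p = 12.4

From %OS = 100·exp(−πζ/√(1−ζ²)) = 20%, ζ = −ln(0.2)/√(π²+ln²(0.2)) = 0.4559.
Characteristic equation s² + 3.8s + 1.4K_p = 0 gives ζ = 3.8/(2√(1.4K_p)).
Setting ζ = 0.4559: √(1.4K_p) = 3.8/(2·0.4559) = 4.167, so K_p = 17.36/1.4 = 12.4.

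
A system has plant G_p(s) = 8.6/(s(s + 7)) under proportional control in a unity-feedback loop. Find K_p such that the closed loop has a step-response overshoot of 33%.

From %OS = 100·exp(−πζ/√(1−ζ²)) = 33%, ζ = −ln(0.33)/√(π²+ln²(0.33)) = 0.3328.
Characteristic equation s² + 7s + 8.6K_p = 0 gives ζ = 7/(2√(8.6K_p)).
Setting ζ = 0.3328: √(8.6K_p) = 7/(2·0.3328) = 10.52, so K_p = 110.6/8.6 = 12.9.

K_p = 12.9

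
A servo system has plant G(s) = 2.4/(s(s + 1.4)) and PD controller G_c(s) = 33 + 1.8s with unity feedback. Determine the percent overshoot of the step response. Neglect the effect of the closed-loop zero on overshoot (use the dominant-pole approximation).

34.4%

Forward path: (33 + 1.8s)·2.4/(s(s+1.4)). The closed-loop characteristic equation is s² + (1.4 + 2.4·1.8)s + 2.4·33 = 0.
That is s² + 5.72s + 79.2 = 0, so ω_n = 8.899 rad/s and ζ = 5.72/(2·8.899) = 0.3214.
%OS = 100·exp(−πζ/√(1−ζ²)) = 34.4%.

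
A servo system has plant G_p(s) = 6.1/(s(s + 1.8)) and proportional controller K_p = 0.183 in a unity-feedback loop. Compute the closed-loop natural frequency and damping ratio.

The closed-loop denominator is s(s+1.8) + 0.183·6.1 = s² + 1.8s + 1.116.
So ω_n² = 1.116 ⇒ ω_n = 1.057 rad/s, and ζ = 1.8/(2ω_n) = 0.852.

ω_n = 1.06 rad/s, ζ = 0.852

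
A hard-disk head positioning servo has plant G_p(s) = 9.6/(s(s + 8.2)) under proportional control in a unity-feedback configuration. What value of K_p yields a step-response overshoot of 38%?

K_p = 20.2

From %OS = 100·exp(−πζ/√(1−ζ²)) = 38%, ζ = −ln(0.38)/√(π²+ln²(0.38)) = 0.2943.
Characteristic equation s² + 8.2s + 9.6K_p = 0 gives ζ = 8.2/(2√(9.6K_p)).
Setting ζ = 0.2943: √(9.6K_p) = 8.2/(2·0.2943) = 13.93, so K_p = 194/9.6 = 20.2.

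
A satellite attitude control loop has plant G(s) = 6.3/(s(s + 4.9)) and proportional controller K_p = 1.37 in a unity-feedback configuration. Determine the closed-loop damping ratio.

ζ = 0.834

With unity feedback the closed-loop characteristic equation is s² + 4.9s + 1.37·6.3 = s² + 4.9s + 8.631 = 0.
Matching s² + 2ζω_n s + ω_n²: ω_n = √8.631 = 2.938 rad/s and 2ζω_n = 4.9, so ζ = 4.9/(2·2.938) = 0.834.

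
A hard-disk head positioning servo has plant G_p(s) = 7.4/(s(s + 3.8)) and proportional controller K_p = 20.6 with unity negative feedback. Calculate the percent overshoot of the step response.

61.3%

Closed-loop characteristic equation: s² + 3.8s + 152.4 = 0, so ω_n = 12.35 rad/s and ζ = 3.8/(2·12.35) = 0.1539.
%OS = 100·exp(−πζ/√(1−ζ²)) = 100·exp(−π·0.1539/√0.9763) = 61.3%.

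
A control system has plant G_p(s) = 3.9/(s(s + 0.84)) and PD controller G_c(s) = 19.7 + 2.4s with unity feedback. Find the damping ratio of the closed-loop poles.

Forward path: (19.7 + 2.4s)·3.9/(s(s+0.84)). The closed-loop characteristic equation is s² + (0.84 + 3.9·2.4)s + 3.9·19.7 = 0.
That is s² + 10.2s + 76.83 = 0, so ω_n = 8.765 rad/s and ζ = 10.2/(2·8.765) = 0.5818.

ζ = 0.582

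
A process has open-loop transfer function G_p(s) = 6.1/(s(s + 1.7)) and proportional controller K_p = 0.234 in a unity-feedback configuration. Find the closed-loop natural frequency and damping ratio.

1 + K_p·G_p(s) = 0 gives s² + 1.7s + 1.427 = 0.
So ω_n² = 1.427 ⇒ ω_n = 1.195 rad/s, and ζ = 1.7/(2ω_n) = 0.711.

ω_n = 1.19 rad/s, ζ = 0.711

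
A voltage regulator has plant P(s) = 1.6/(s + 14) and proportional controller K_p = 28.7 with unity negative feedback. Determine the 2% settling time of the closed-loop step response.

Closed-loop transfer function: T(s) = K_p·P(s)/(1 + K_p·P(s)) = 45.92/(s + 14 + 45.92) = 45.92/(s + 59.92).
Time constant τ = 1/59.92 = 0.01669 s, so the 2% settling time is about 4τ = 0.0668 s.

T_s ≈ 0.0668 s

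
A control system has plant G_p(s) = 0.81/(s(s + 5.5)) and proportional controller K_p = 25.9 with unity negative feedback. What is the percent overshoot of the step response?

9.45%

From 1 + K_pG_p(s) = 0: s² + 5.5s + 20.98 = 0 ⇒ ω_n = 4.58, ζ = 0.6004.
%OS = 100·exp(−πζ/√(1−ζ²)) = 100·exp(−π·0.6004/√0.6395) = 9.45%.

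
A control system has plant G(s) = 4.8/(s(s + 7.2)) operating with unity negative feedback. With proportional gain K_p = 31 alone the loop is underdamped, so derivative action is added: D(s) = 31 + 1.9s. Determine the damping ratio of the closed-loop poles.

Forward path: (31 + 1.9s)·4.8/(s(s+7.2)). The closed-loop characteristic equation is s² + (7.2 + 4.8·1.9)s + 4.8·31 = 0.
That is s² + 16.32s + 148.8 = 0, so ω_n = 12.2 rad/s and ζ = 16.32/(2·12.2) = 0.6689.

ζ = 0.669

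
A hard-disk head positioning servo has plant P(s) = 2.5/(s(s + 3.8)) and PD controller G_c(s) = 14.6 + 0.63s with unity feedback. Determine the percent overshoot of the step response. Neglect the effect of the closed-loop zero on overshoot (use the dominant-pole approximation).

Forward path: (14.6 + 0.63s)·2.5/(s(s+3.8)). The closed-loop characteristic equation is s² + (3.8 + 2.5·0.63)s + 2.5·14.6 = 0.
That is s² + 5.375s + 36.5 = 0, so ω_n = 6.042 rad/s and ζ = 5.375/(2·6.042) = 0.4448.
%OS = 100·exp(−πζ/√(1−ζ²)) = 21%.

21%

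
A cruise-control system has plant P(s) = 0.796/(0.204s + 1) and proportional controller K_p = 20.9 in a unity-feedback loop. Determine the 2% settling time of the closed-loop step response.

Closed loop: T(s) = K_p·P/(1+K_p·P) = 16.64/(0.204s + 1 + 16.64), with pole at s = −(1 + 16.64)/0.204 = −86.45.
τ = 1/86.45 = 0.01157 s, so 2% settling time ≈ 4τ = 0.0463 s.

T_s ≈ 0.0463 s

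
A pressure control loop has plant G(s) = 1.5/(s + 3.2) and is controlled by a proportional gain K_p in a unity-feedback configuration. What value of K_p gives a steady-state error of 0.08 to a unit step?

For a type-0 loop with proportional control, e_ss = 1/(1 + K_p·G(0)).
G(0) = 0.4688. Require 1/(1 + K_p·0.4688) = 0.08, so 1 + 0.4688·K_p = 12.5.
K_p = (12.5 − 1)/0.4688 = 24.5.

K_p = 24.5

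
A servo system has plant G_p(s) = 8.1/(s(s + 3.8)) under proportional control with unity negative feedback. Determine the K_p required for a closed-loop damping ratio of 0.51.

Closed-loop characteristic equation: s² + 3.8s + K_p·8.1 = 0.
So ω_n = √(8.1K_p) and 2ζω_n = 3.8, giving ζ = 3.8/(2√(8.1K_p)).
Setting ζ = 0.51: √(8.1K_p) = 3.8/(2·0.51) = 3.725, so K_p = 13.88/8.1 = 1.71.

K_p = 1.71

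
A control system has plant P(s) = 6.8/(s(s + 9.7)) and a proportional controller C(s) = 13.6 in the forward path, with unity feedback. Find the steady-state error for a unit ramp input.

0.105

The loop has one pole at the origin (type 1). Velocity error constant K_v = lim_{s→0} s·C(s)P(s) = 13.6·6.8/9.7 = 9.534.
Steady-state error to a unit ramp: e_ss = 1/K_v = 0.105.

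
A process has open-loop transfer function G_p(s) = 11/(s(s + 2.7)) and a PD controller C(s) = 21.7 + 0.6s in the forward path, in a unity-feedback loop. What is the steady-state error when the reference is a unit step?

The open loop C(s)G_p(s) has a pole at the origin (type 1), so the static position error constant is infinite and e_ss = 1/(1+∞) = 0.

0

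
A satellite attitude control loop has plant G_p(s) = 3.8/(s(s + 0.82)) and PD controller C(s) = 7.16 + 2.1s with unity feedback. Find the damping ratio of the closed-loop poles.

ζ = 0.844

Forward path: (7.16 + 2.1s)·3.8/(s(s+0.82)). The closed-loop characteristic equation is s² + (0.82 + 3.8·2.1)s + 3.8·7.16 = 0.
That is s² + 8.8s + 27.21 = 0, so ω_n = 5.216 rad/s and ζ = 8.8/(2·5.216) = 0.8435.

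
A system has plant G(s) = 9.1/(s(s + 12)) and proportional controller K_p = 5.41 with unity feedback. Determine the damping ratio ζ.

ζ = 0.855

With unity feedback the closed-loop characteristic equation is s² + 12s + 5.41·9.1 = s² + 12s + 49.23 = 0.
So ω_n² = 49.23 ⇒ ω_n = 7.016 rad/s, and ζ = 12/(2ω_n) = 0.855.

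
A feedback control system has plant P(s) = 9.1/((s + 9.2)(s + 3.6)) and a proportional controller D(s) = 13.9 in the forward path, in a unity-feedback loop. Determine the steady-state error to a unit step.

The loop is type 0. Static position error constant K_pos = D(0)·P(0) = 13.9·0.2748 = 3.819.
Steady-state error to a unit step: e_ss = 1/(1+K_pos) = 1/4.819 = 0.208.

0.208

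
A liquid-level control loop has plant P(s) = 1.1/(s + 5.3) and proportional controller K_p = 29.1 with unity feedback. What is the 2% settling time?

Closed-loop transfer function: T(s) = K_p·P(s)/(1 + K_p·P(s)) = 32.01/(s + 5.3 + 32.01) = 32.01/(s + 37.31).
Time constant τ = 1/37.31 = 0.0268 s, so the 2% settling time is about 4τ = 0.107 s.

T_s ≈ 0.107 s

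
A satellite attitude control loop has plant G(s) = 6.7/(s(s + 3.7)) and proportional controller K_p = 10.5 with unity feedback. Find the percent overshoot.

From 1 + K_pG(s) = 0: s² + 3.7s + 70.35 = 0 ⇒ ω_n = 8.387, ζ = 0.2206.
%OS = 100·exp(−πζ/√(1−ζ²)) = 100·exp(−π·0.2206/√0.9514) = 49.1%.

49.1%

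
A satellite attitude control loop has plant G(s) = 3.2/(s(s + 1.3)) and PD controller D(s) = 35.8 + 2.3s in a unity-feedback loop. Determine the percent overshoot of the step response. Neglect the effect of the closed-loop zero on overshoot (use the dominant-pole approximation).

Forward path: (35.8 + 2.3s)·3.2/(s(s+1.3)). The closed-loop characteristic equation is s² + (1.3 + 3.2·2.3)s + 3.2·35.8 = 0.
That is s² + 8.66s + 114.6 = 0, so ω_n = 10.7 rad/s and ζ = 8.66/(2·10.7) = 0.4045.
%OS = 100·exp(−πζ/√(1−ζ²)) = 24.9%.

24.9%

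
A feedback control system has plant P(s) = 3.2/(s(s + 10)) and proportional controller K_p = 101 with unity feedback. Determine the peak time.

From 1 + K_pP(s) = 0: s² + 10s + 323.2 = 0 ⇒ ω_n = 17.98, ζ = 0.2781.
Damped frequency ω_d = ω_n√(1−ζ²) = 17.27 rad/s, so peak time T_p = π/ω_d = 0.182 s.

T_p = 0.182 s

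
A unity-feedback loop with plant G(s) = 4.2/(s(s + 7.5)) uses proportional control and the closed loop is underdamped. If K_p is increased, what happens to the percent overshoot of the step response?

increase

Characteristic equation s² + 7.5s + K_p·4.2 = 0: raising K_p raises ω_n while 2ζω_n = 7.5 is fixed, so ζ falls and overshoot grows.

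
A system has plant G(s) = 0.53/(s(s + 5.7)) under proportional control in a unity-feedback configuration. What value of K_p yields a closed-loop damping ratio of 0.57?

Closed-loop characteristic equation: s² + 5.7s + K_p·0.53 = 0.
So ω_n = √(0.53K_p) and 2ζω_n = 5.7, giving ζ = 5.7/(2√(0.53K_p)).
Setting ζ = 0.57: √(0.53K_p) = 5.7/(2·0.57) = 5, so K_p = 25/0.53 = 47.2.

K_p = 47.2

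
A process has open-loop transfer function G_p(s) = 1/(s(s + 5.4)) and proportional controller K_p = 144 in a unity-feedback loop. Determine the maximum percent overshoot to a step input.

48.4%

The closed-loop denominator s² + 5.4s + 144 gives ω_n = √144 = 12 and ζ = 5.4/(2ω_n) = 0.225.
%OS = 100·exp(−πζ/√(1−ζ²)) = 100·exp(−π·0.225/√0.9494) = 48.4%.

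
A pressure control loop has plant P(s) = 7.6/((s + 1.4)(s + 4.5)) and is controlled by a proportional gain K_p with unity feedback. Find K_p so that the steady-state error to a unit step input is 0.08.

K_p = 9.53

The loop is type 0, so e_ss(step) = 1/(1 + K_pos) with K_pos = K_p·P(0).
P(0) = 1.206. Require 1/(1 + K_p·1.206) = 0.08, so 1 + 1.206·K_p = 12.5.
K_p = (12.5 − 1)/1.206 = 9.53.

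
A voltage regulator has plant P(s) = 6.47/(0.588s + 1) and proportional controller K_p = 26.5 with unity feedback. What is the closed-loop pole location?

s = -293.3

Closed loop: T(s) = K_p·P/(1+K_p·P) = 171.5/(0.588s + 1 + 171.5), with pole at s = −(1 + 171.5)/0.588 = −293.3.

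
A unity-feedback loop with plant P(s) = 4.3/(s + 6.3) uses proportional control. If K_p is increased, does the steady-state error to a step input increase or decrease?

decrease

The position error constant K_pos = K_p·P(0) grows with K_p, and e_ss = 1/(1+K_pos) falls.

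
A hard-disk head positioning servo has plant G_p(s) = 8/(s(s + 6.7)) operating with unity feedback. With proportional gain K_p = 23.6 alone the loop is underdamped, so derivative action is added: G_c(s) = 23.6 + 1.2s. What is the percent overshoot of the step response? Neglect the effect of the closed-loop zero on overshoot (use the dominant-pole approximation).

9.88%

Forward path: (23.6 + 1.2s)·8/(s(s+6.7)). The closed-loop characteristic equation is s² + (6.7 + 8·1.2)s + 8·23.6 = 0.
That is s² + 16.3s + 188.8 = 0, so ω_n = 13.74 rad/s and ζ = 16.3/(2·13.74) = 0.5931.
%OS = 100·exp(−πζ/√(1−ζ²)) = 9.88%.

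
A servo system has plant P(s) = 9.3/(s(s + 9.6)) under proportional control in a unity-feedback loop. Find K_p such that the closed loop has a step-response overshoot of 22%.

K_p = 13.1

From %OS = 100·exp(−πζ/√(1−ζ²)) = 22%, ζ = −ln(0.22)/√(π²+ln²(0.22)) = 0.4342.
Characteristic equation s² + 9.6s + 9.3K_p = 0 gives ζ = 9.6/(2√(9.3K_p)).
Setting ζ = 0.4342: √(9.3K_p) = 9.6/(2·0.4342) = 11.06, so K_p = 122.2/9.3 = 13.1.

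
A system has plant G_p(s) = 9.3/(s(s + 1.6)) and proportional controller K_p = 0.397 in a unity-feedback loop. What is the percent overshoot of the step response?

23.7%

The closed-loop denominator s² + 1.6s + 3.692 gives ω_n = √3.692 = 1.921 and ζ = 1.6/(2ω_n) = 0.4163.
%OS = 100·exp(−πζ/√(1−ζ²)) = 100·exp(−π·0.4163/√0.8267) = 23.7%.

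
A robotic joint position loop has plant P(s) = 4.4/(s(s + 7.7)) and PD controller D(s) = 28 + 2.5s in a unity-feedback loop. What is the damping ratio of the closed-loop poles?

ζ = 0.842

Forward path: (28 + 2.5s)·4.4/(s(s+7.7)). The closed-loop characteristic equation is s² + (7.7 + 4.4·2.5)s + 4.4·28 = 0.
That is s² + 18.7s + 123.2 = 0, so ω_n = 11.1 rad/s and ζ = 18.7/(2·11.1) = 0.8424.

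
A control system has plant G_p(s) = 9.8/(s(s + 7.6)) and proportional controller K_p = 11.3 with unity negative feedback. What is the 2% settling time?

T_s ≈ 1.05 s

From 1 + K_pG_p(s) = 0: s² + 7.6s + 110.7 = 0 ⇒ ω_n = 10.52, ζ = 0.3611.
2% settling time T_s ≈ 4/(ζω_n) = 4/3.8 = 1.05 s.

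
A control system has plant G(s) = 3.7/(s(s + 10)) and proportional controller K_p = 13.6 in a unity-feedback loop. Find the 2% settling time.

T_s ≈ 0.8 s

The closed-loop denominator s² + 10s + 50.32 gives ω_n = √50.32 = 7.094 and ζ = 10/(2ω_n) = 0.7049.
2% settling time T_s ≈ 4/(ζω_n) = 4/5 = 0.8 s.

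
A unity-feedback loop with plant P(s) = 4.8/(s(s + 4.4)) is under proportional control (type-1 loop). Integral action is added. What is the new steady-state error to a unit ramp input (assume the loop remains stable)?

0

The integrator raises the loop to type 2, so K_v → ∞ and e_ss to a ramp is zero.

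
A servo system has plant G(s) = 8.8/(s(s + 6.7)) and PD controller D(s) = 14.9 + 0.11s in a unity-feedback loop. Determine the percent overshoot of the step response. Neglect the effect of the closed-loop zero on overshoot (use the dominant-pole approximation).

Forward path: (14.9 + 0.11s)·8.8/(s(s+6.7)). The closed-loop characteristic equation is s² + (6.7 + 8.8·0.11)s + 8.8·14.9 = 0.
That is s² + 7.668s + 131.1 = 0, so ω_n = 11.45 rad/s and ζ = 7.668/(2·11.45) = 0.3348.
%OS = 100·exp(−πζ/√(1−ζ²)) = 32.7%.

32.7%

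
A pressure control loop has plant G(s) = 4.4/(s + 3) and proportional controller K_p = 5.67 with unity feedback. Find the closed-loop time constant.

τ = 0.0358 s

Closed-loop transfer function: T(s) = K_p·G(s)/(1 + K_p·G(s)) = 24.95/(s + 3 + 24.95) = 24.95/(s + 27.95).
Time constant τ = 1/27.95 = 0.0358 s.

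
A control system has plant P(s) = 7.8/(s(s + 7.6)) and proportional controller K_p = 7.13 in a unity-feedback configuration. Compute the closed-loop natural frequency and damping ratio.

ω_n = 7.46 rad/s, ζ = 0.51

The closed-loop denominator is s(s+7.6) + 7.13·7.8 = s² + 7.6s + 55.61.
So ω_n² = 55.61 ⇒ ω_n = 7.457 rad/s, and ζ = 7.6/(2ω_n) = 0.51.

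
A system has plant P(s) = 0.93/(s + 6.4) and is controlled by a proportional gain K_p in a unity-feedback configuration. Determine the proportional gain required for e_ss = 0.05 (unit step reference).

For a type-0 loop with proportional control, e_ss = 1/(1 + K_p·P(0)).
P(0) = 0.1453. Require 1/(1 + K_p·0.1453) = 0.05, so 1 + 0.1453·K_p = 20.
K_p = (20 − 1)/0.1453 = 131.

K_p = 131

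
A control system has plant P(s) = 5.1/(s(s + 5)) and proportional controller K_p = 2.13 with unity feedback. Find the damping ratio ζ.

ζ = 0.759

The closed-loop denominator is s(s+5) + 2.13·5.1 = s² + 5s + 10.86.
So ω_n² = 10.86 ⇒ ω_n = 3.296 rad/s, and ζ = 5/(2ω_n) = 0.759.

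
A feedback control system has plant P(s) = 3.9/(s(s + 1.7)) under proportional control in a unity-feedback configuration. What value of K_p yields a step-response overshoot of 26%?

From %OS = 100·exp(−πζ/√(1−ζ²)) = 26%, ζ = −ln(0.26)/√(π²+ln²(0.26)) = 0.3941.
Characteristic equation s² + 1.7s + 3.9K_p = 0 gives ζ = 1.7/(2√(3.9K_p)).
Setting ζ = 0.3941: √(3.9K_p) = 1.7/(2·0.3941) = 2.157, so K_p = 4.652/3.9 = 1.19.

K_p = 1.19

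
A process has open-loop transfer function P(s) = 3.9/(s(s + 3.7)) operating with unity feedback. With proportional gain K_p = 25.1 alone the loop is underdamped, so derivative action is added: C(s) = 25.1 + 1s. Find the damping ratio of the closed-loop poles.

ζ = 0.384

Forward path: (25.1 + 1s)·3.9/(s(s+3.7)). The closed-loop characteristic equation is s² + (3.7 + 3.9·1)s + 3.9·25.1 = 0.
That is s² + 7.6s + 97.89 = 0, so ω_n = 9.894 rad/s and ζ = 7.6/(2·9.894) = 0.3841.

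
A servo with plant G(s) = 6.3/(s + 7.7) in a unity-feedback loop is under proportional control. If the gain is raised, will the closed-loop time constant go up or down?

Closed-loop pole is at s = −(7.7+K_p·6.3); larger K_p moves it further left, so τ = 1/(7.7+K_p·6.3) decreases.

decrease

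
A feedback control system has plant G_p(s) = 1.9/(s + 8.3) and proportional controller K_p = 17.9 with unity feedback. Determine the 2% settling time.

T_s ≈ 0.0945 s

Closed-loop transfer function: T(s) = K_p·G_p(s)/(1 + K_p·G_p(s)) = 34.01/(s + 8.3 + 34.01) = 34.01/(s + 42.31).
Time constant τ = 1/42.31 = 0.02364 s, so the 2% settling time is about 4τ = 0.0945 s.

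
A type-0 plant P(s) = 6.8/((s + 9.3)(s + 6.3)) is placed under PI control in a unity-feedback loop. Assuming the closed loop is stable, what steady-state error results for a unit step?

0

The PI controller's integrator makes the forward path type 1, so e_ss to a step is zero.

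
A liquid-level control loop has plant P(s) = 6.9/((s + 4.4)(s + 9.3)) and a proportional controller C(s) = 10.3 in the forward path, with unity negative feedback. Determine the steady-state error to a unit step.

0.365

The loop is type 0. Static position error constant K_pos = C(0)·P(0) = 10.3·0.1686 = 1.737.
Steady-state error to a unit step: e_ss = 1/(1+K_pos) = 1/2.737 = 0.365.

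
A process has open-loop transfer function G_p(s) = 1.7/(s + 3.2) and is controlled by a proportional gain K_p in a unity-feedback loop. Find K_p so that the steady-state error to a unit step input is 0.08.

Steady-state error for a unit step on this type-0 loop is 1/(1 + K_p·G_p(0)).
G_p(0) = 0.5312. Require 1/(1 + K_p·0.5312) = 0.08, so 1 + 0.5312·K_p = 12.5.
K_p = (12.5 − 1)/0.5312 = 21.6.

K_p = 21.6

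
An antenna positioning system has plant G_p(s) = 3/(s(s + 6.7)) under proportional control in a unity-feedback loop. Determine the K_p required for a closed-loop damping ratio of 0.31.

K_p = 38.9

Closed-loop characteristic equation: s² + 6.7s + K_p·3 = 0.
So ω_n = √(3K_p) and 2ζω_n = 6.7, giving ζ = 6.7/(2√(3K_p)).
Setting ζ = 0.31: √(3K_p) = 6.7/(2·0.31) = 10.81, so K_p = 116.8/3 = 38.9.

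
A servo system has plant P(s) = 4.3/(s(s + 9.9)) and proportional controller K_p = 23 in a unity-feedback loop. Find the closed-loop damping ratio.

ζ = 0.498

With unity feedback the closed-loop characteristic equation is s² + 9.9s + 23·4.3 = s² + 9.9s + 98.9 = 0.
Matching s² + 2ζω_n s + ω_n²: ω_n = √98.9 = 9.945 rad/s and 2ζω_n = 9.9, so ζ = 9.9/(2·9.945) = 0.498.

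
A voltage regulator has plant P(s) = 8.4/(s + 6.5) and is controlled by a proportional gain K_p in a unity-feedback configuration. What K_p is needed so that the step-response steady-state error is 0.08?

K_p = 8.9

Steady-state error for a unit step on this type-0 loop is 1/(1 + K_p·P(0)).
P(0) = 1.292. Require 1/(1 + K_p·1.292) = 0.08, so 1 + 1.292·K_p = 12.5.
K_p = (12.5 − 1)/1.292 = 8.9.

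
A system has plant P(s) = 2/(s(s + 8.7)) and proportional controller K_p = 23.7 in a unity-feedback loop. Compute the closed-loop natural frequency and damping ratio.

ω_n = 6.88 rad/s, ζ = 0.632

With unity feedback the closed-loop characteristic equation is s² + 8.7s + 23.7·2 = s² + 8.7s + 47.4 = 0.
So ω_n² = 47.4 ⇒ ω_n = 6.885 rad/s, and ζ = 8.7/(2ω_n) = 0.632.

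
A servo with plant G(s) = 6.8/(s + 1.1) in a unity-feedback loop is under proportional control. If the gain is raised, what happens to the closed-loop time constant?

Closed-loop pole is at s = −(1.1+K_p·6.8); larger K_p moves it further left, so τ = 1/(1.1+K_p·6.8) decreases.

decrease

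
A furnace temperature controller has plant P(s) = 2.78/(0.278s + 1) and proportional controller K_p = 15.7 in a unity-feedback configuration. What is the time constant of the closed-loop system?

Closed loop: T(s) = K_p·P/(1+K_p·P) = 43.65/(0.278s + 1 + 43.65), with pole at s = −(1 + 43.65)/0.278 = −160.6.
Closed-loop time constant τ = 1/160.6 = 0.00623 s.

τ = 0.00623 s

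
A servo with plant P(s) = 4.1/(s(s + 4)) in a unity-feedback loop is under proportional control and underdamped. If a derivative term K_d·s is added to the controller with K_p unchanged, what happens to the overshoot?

decrease

With PD the characteristic equation becomes s² + (a + K·K_d)s + K·K_p = 0; the damping term grows, ζ rises, overshoot falls.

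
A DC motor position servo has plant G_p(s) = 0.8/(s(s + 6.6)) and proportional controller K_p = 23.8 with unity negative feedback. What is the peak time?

From 1 + K_pG_p(s) = 0: s² + 6.6s + 19.04 = 0 ⇒ ω_n = 4.363, ζ = 0.7563.
Damped frequency ω_d = ω_n√(1−ζ²) = 2.855 rad/s, so peak time T_p = π/ω_d = 1.1 s.

T_p = 1.1 s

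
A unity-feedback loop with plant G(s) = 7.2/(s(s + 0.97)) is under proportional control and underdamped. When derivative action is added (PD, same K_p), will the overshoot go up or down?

With PD the characteristic equation becomes s² + (a + K·K_d)s + K·K_p = 0; the damping term grows, ζ rises, overshoot falls.

decrease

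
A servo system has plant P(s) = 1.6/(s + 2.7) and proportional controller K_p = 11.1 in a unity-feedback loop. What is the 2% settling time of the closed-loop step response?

Closed-loop transfer function: T(s) = K_p·P(s)/(1 + K_p·P(s)) = 17.76/(s + 2.7 + 17.76) = 17.76/(s + 20.46).
Time constant τ = 1/20.46 = 0.04888 s, so the 2% settling time is about 4τ = 0.196 s.

T_s ≈ 0.196 s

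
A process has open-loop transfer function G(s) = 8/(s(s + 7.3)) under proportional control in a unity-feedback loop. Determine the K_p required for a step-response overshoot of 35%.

From %OS = 100·exp(−πζ/√(1−ζ²)) = 35%, ζ = −ln(0.35)/√(π²+ln²(0.35)) = 0.3169.
Characteristic equation s² + 7.3s + 8K_p = 0 gives ζ = 7.3/(2√(8K_p)).
Setting ζ = 0.3169: √(8K_p) = 7.3/(2·0.3169) = 11.52, so K_p = 132.6/8 = 16.6.

K_p = 16.6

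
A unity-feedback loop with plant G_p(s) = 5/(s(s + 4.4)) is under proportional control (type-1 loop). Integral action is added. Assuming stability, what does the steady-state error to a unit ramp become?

The integrator raises the loop to type 2, so K_v → ∞ and e_ss to a ramp is zero.

0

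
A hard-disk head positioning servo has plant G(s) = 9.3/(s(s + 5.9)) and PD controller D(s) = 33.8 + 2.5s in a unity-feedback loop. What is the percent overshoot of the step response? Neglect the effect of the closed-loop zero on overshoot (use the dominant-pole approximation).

1.07%

Forward path: (33.8 + 2.5s)·9.3/(s(s+5.9)). The closed-loop characteristic equation is s² + (5.9 + 9.3·2.5)s + 9.3·33.8 = 0.
That is s² + 29.15s + 314.3 = 0, so ω_n = 17.73 rad/s and ζ = 29.15/(2·17.73) = 0.8221.
%OS = 100·exp(−πζ/√(1−ζ²)) = 1.07%.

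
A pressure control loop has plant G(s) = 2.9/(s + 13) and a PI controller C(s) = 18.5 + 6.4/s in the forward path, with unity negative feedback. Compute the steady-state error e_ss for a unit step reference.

0

The open loop C(s)G(s) has a pole at the origin (type 1), so the static position error constant is infinite and e_ss = 1/(1+∞) = 0.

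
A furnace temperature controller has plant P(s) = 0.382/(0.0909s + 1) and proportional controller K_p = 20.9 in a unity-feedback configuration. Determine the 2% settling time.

T_s ≈ 0.0405 s

Closed loop: T(s) = K_p·P/(1+K_p·P) = 7.984/(0.0909s + 1 + 7.984), with pole at s = −(1 + 7.984)/0.0909 = −98.83.
τ = 1/98.83 = 0.01012 s, so 2% settling time ≈ 4τ = 0.0405 s.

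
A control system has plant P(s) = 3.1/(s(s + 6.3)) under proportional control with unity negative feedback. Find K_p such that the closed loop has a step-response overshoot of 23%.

K_p = 17.8

From %OS = 100·exp(−πζ/√(1−ζ²)) = 23%, ζ = −ln(0.23)/√(π²+ln²(0.23)) = 0.4237.
Characteristic equation s² + 6.3s + 3.1K_p = 0 gives ζ = 6.3/(2√(3.1K_p)).
Setting ζ = 0.4237: √(3.1K_p) = 6.3/(2·0.4237) = 7.434, so K_p = 55.26/3.1 = 17.8.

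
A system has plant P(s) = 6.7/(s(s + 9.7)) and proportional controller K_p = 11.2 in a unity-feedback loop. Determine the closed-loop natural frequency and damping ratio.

ω_n = 8.66 rad/s, ζ = 0.56

The closed-loop denominator is s(s+9.7) + 11.2·6.7 = s² + 9.7s + 75.04.
Matching s² + 2ζω_n s + ω_n²: ω_n = √75.04 = 8.663 rad/s and 2ζω_n = 9.7, so ζ = 9.7/(2·8.663) = 0.56.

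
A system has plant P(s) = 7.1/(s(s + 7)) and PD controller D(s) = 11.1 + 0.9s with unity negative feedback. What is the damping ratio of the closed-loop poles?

Forward path: (11.1 + 0.9s)·7.1/(s(s+7)). The closed-loop characteristic equation is s² + (7 + 7.1·0.9)s + 7.1·11.1 = 0.
That is s² + 13.39s + 78.81 = 0, so ω_n = 8.877 rad/s and ζ = 13.39/(2·8.877) = 0.7542.

ζ = 0.754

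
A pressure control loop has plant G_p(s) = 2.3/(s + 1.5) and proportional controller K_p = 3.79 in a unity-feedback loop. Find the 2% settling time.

T_s ≈ 0.392 s

Closed-loop transfer function: T(s) = K_p·G_p(s)/(1 + K_p·G_p(s)) = 8.717/(s + 1.5 + 8.717) = 8.717/(s + 10.22).
Time constant τ = 1/10.22 = 0.09788 s, so the 2% settling time is about 4τ = 0.392 s.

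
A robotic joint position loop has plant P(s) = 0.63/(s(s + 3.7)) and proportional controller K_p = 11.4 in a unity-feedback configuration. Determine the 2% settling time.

Closed-loop characteristic equation: s² + 3.7s + 7.182 = 0, so ω_n = 2.68 rad/s and ζ = 3.7/(2·2.68) = 0.6903.
2% settling time T_s ≈ 4/(ζω_n) = 4/1.85 = 2.16 s.

T_s ≈ 2.16 s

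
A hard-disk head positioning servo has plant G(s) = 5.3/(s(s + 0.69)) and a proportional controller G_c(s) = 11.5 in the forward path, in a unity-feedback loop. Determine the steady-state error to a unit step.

0

The open loop G_c(s)G(s) has a pole at the origin (type 1), so the static position error constant is infinite and e_ss = 1/(1+∞) = 0.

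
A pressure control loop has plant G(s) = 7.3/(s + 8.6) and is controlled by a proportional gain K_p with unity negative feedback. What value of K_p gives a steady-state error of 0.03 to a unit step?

For a type-0 loop with proportional control, e_ss = 1/(1 + K_p·G(0)).
G(0) = 0.8488. Require 1/(1 + K_p·0.8488) = 0.03, so 1 + 0.8488·K_p = 33.33.
K_p = (33.33 − 1)/0.8488 = 38.1.

K_p = 38.1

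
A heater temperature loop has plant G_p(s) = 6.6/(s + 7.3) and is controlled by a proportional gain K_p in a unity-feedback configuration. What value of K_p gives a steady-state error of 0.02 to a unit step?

The loop is type 0, so e_ss(step) = 1/(1 + K_pos) with K_pos = K_p·G_p(0).
G_p(0) = 0.9041. Require 1/(1 + K_p·0.9041) = 0.02, so 1 + 0.9041·K_p = 50.
K_p = (50 − 1)/0.9041 = 54.2.

K_p = 54.2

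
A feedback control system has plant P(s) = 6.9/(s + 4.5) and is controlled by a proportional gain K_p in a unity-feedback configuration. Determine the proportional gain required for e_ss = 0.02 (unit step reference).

K_p = 32

Steady-state error for a unit step on this type-0 loop is 1/(1 + K_p·P(0)).
P(0) = 1.533. Require 1/(1 + K_p·1.533) = 0.02, so 1 + 1.533·K_p = 50.
K_p = (50 − 1)/1.533 = 32.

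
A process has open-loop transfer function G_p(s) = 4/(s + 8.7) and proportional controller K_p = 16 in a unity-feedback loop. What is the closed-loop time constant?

τ = 0.0138 s

Closed-loop transfer function: T(s) = K_p·G_p(s)/(1 + K_p·G_p(s)) = 64/(s + 8.7 + 64) = 64/(s + 72.7).
Time constant τ = 1/72.7 = 0.0138 s.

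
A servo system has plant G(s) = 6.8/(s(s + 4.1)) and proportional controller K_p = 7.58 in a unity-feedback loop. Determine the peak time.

T_p = 0.457 s

Closed-loop characteristic equation: s² + 4.1s + 51.54 = 0, so ω_n = 7.179 rad/s and ζ = 4.1/(2·7.179) = 0.2855.
Damped frequency ω_d = ω_n√(1−ζ²) = 6.881 rad/s, so peak time T_p = π/ω_d = 0.457 s.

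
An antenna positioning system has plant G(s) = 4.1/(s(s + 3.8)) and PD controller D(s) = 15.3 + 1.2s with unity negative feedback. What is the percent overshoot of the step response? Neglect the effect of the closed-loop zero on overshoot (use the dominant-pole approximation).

Forward path: (15.3 + 1.2s)·4.1/(s(s+3.8)). The closed-loop characteristic equation is s² + (3.8 + 4.1·1.2)s + 4.1·15.3 = 0.
That is s² + 8.72s + 62.73 = 0, so ω_n = 7.92 rad/s and ζ = 8.72/(2·7.92) = 0.5505.
%OS = 100·exp(−πζ/√(1−ζ²)) = 12.6%.

12.6%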